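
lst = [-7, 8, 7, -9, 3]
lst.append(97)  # [-7, 8, 7, -9, 3, 97]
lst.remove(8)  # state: [-7, 7, -9, 3, 97]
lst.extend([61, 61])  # [-7, 7, -9, 3, 97, 61, 61]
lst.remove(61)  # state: [-7, 7, -9, 3, 97, 61]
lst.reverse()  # [61, 97, 3, -9, 7, -7]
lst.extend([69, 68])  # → [61, 97, 3, -9, 7, -7, 69, 68]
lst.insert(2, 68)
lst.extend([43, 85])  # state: [61, 97, 68, 3, -9, 7, -7, 69, 68, 43, 85]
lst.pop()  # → 85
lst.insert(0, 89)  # [89, 61, 97, 68, 3, -9, 7, -7, 69, 68, 43]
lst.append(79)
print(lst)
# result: [89, 61, 97, 68, 3, -9, 7, -7, 69, 68, 43, 79]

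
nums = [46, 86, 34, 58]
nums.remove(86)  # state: [46, 34, 58]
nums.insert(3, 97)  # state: [46, 34, 58, 97]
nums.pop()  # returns 97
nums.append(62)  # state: [46, 34, 58, 62]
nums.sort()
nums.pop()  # 62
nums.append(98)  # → [34, 46, 58, 98]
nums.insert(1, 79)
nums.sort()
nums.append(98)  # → [34, 46, 58, 79, 98, 98]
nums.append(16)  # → [34, 46, 58, 79, 98, 98, 16]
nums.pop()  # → 16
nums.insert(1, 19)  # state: [34, 19, 46, 58, 79, 98, 98]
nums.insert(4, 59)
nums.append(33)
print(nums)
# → [34, 19, 46, 58, 59, 79, 98, 98, 33]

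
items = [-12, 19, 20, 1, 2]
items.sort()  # [-12, 1, 2, 19, 20]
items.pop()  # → 20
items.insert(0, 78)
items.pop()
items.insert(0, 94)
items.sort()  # [-12, 1, 2, 78, 94]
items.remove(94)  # [-12, 1, 2, 78]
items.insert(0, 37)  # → [37, -12, 1, 2, 78]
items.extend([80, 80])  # [37, -12, 1, 2, 78, 80, 80]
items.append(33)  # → [37, -12, 1, 2, 78, 80, 80, 33]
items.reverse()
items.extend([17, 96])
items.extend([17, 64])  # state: [33, 80, 80, 78, 2, 1, -12, 37, 17, 96, 17, 64]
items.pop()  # 64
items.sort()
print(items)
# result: [-12, 1, 2, 17, 17, 33, 37, 78, 80, 80, 96]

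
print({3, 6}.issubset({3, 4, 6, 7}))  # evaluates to True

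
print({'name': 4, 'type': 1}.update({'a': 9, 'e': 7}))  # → None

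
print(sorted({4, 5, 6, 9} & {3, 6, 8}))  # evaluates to [6]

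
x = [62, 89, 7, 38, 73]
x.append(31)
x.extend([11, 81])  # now [62, 89, 7, 38, 73, 31, 11, 81]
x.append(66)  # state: [62, 89, 7, 38, 73, 31, 11, 81, 66]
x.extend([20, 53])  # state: [62, 89, 7, 38, 73, 31, 11, 81, 66, 20, 53]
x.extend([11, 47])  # [62, 89, 7, 38, 73, 31, 11, 81, 66, 20, 53, 11, 47]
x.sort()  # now [7, 11, 11, 20, 31, 38, 47, 53, 62, 66, 73, 81, 89]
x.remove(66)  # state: [7, 11, 11, 20, 31, 38, 47, 53, 62, 73, 81, 89]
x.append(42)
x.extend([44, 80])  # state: [7, 11, 11, 20, 31, 38, 47, 53, 62, 73, 81, 89, 42, 44, 80]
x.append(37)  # [7, 11, 11, 20, 31, 38, 47, 53, 62, 73, 81, 89, 42, 44, 80, 37]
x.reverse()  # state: [37, 80, 44, 42, 89, 81, 73, 62, 53, 47, 38, 31, 20, 11, 11, 7]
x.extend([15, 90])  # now [37, 80, 44, 42, 89, 81, 73, 62, 53, 47, 38, 31, 20, 11, 11, 7, 15, 90]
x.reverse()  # [90, 15, 7, 11, 11, 20, 31, 38, 47, 53, 62, 73, 81, 89, 42, 44, 80, 37]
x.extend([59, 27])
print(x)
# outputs [90, 15, 7, 11, 11, 20, 31, 38, 47, 53, 62, 73, 81, 89, 42, 44, 80, 37, 59, 27]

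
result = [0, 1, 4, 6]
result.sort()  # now [0, 1, 4, 6]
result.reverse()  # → [6, 4, 1, 0]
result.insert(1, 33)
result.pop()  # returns 0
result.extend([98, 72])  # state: [6, 33, 4, 1, 98, 72]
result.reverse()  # [72, 98, 1, 4, 33, 6]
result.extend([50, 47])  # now [72, 98, 1, 4, 33, 6, 50, 47]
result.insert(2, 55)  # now [72, 98, 55, 1, 4, 33, 6, 50, 47]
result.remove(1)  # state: [72, 98, 55, 4, 33, 6, 50, 47]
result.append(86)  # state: [72, 98, 55, 4, 33, 6, 50, 47, 86]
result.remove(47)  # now [72, 98, 55, 4, 33, 6, 50, 86]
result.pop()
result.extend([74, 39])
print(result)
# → [72, 98, 55, 4, 33, 6, 50, 74, 39]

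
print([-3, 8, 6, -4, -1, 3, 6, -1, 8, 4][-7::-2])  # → [-4, 8]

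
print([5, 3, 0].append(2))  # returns None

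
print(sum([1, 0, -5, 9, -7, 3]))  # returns 1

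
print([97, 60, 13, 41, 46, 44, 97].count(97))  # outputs 2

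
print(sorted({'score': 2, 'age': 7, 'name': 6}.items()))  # [('age', 7), ('name', 6), ('score', 2)]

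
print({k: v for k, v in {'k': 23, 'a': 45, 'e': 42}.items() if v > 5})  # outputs {'k': 23, 'a': 45, 'e': 42}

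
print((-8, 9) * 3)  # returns (-8, 9, -8, 9, -8, 9)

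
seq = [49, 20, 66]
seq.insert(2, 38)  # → [49, 20, 38, 66]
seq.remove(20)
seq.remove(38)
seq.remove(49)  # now [66]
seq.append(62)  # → [66, 62]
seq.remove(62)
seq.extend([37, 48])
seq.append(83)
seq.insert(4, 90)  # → [66, 37, 48, 83, 90]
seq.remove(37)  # [66, 48, 83, 90]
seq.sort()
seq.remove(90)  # [48, 66, 83]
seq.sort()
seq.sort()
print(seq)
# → [48, 66, 83]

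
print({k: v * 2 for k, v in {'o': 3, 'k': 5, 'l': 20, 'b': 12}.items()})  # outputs {'o': 6, 'k': 10, 'l': 40, 'b': 24}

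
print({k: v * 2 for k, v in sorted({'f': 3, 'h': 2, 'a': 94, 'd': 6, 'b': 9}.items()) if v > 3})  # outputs {'a': 188, 'b': 18, 'd': 12}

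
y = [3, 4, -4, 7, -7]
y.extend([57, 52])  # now [3, 4, -4, 7, -7, 57, 52]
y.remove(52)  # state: [3, 4, -4, 7, -7, 57]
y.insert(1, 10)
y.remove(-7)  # [3, 10, 4, -4, 7, 57]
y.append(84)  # [3, 10, 4, -4, 7, 57, 84]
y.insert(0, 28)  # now [28, 3, 10, 4, -4, 7, 57, 84]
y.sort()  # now [-4, 3, 4, 7, 10, 28, 57, 84]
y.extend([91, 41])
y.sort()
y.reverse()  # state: [91, 84, 57, 41, 28, 10, 7, 4, 3, -4]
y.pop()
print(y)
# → [91, 84, 57, 41, 28, 10, 7, 4, 3]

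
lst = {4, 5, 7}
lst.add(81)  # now {4, 5, 7, 81}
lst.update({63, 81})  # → {4, 5, 7, 63, 81}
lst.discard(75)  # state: {4, 5, 7, 63, 81}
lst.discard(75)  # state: {4, 5, 7, 63, 81}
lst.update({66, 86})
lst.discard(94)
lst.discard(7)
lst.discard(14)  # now {4, 5, 63, 66, 81, 86}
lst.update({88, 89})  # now {4, 5, 63, 66, 81, 86, 88, 89}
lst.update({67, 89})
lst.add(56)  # {4, 5, 56, 63, 66, 67, 81, 86, 88, 89}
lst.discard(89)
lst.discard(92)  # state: {4, 5, 56, 63, 66, 67, 81, 86, 88}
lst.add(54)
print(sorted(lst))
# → [4, 5, 54, 56, 63, 66, 67, 81, 86, 88]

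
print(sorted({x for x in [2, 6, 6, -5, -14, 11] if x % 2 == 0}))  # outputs [-14, 2, 6]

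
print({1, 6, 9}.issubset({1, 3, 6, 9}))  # True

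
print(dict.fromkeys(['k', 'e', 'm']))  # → {'k': None, 'e': None, 'm': None}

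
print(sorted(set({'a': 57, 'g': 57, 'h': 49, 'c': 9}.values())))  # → [9, 49, 57]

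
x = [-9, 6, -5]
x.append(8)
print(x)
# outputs [-9, 6, -5, 8]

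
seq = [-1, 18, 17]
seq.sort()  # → [-1, 17, 18]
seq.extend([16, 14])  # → [-1, 17, 18, 16, 14]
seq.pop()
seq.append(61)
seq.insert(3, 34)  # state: [-1, 17, 18, 34, 16, 61]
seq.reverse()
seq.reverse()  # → [-1, 17, 18, 34, 16, 61]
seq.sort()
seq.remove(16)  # [-1, 17, 18, 34, 61]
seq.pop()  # 61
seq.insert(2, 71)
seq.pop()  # 34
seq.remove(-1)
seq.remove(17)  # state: [71, 18]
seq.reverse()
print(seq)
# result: [18, 71]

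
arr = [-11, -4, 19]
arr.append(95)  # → [-11, -4, 19, 95]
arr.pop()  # 95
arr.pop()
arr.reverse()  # [-4, -11]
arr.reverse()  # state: [-11, -4]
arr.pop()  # -4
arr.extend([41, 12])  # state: [-11, 41, 12]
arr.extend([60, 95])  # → [-11, 41, 12, 60, 95]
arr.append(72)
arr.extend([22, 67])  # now [-11, 41, 12, 60, 95, 72, 22, 67]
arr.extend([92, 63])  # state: [-11, 41, 12, 60, 95, 72, 22, 67, 92, 63]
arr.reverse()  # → [63, 92, 67, 22, 72, 95, 60, 12, 41, -11]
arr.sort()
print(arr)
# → [-11, 12, 22, 41, 60, 63, 67, 72, 92, 95]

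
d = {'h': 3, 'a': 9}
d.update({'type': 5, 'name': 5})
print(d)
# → {'h': 3, 'a': 9, 'type': 5, 'name': 5}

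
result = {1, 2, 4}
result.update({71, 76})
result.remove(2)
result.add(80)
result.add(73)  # {1, 4, 71, 73, 76, 80}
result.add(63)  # {1, 4, 63, 71, 73, 76, 80}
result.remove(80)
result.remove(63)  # {1, 4, 71, 73, 76}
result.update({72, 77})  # {1, 4, 71, 72, 73, 76, 77}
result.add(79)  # {1, 4, 71, 72, 73, 76, 77, 79}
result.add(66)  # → {1, 4, 66, 71, 72, 73, 76, 77, 79}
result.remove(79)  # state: {1, 4, 66, 71, 72, 73, 76, 77}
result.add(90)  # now {1, 4, 66, 71, 72, 73, 76, 77, 90}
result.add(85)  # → {1, 4, 66, 71, 72, 73, 76, 77, 85, 90}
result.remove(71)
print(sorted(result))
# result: [1, 4, 66, 72, 73, 76, 77, 85, 90]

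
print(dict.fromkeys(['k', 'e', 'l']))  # {'k': None, 'e': None, 'l': None}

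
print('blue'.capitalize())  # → Blue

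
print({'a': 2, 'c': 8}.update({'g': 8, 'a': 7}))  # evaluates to None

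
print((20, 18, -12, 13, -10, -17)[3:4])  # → (13,)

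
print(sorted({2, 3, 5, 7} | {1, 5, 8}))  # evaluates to [1, 2, 3, 5, 7, 8]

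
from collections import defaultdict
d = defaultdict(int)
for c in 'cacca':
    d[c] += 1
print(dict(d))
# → {'c': 3, 'a': 2}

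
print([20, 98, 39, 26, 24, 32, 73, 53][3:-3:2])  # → [26]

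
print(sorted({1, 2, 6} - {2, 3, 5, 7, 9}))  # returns [1, 6]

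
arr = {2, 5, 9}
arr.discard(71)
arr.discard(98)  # {2, 5, 9}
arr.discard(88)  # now {2, 5, 9}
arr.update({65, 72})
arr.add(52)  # {2, 5, 9, 52, 65, 72}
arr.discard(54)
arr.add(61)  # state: {2, 5, 9, 52, 61, 65, 72}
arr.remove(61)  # {2, 5, 9, 52, 65, 72}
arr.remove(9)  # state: {2, 5, 52, 65, 72}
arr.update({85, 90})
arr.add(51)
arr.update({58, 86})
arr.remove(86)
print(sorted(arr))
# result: [2, 5, 51, 52, 58, 65, 72, 85, 90]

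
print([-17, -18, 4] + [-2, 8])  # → [-17, -18, 4, -2, 8]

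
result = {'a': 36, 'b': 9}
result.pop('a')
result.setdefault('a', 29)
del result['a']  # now {'b': 9}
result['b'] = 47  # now {'b': 47}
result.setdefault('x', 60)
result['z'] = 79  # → {'b': 47, 'x': 60, 'z': 79}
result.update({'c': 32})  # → {'b': 47, 'x': 60, 'z': 79, 'c': 32}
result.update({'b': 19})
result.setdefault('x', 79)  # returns 60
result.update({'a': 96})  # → {'b': 19, 'x': 60, 'z': 79, 'c': 32, 'a': 96}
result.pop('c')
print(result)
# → {'b': 19, 'x': 60, 'z': 79, 'a': 96}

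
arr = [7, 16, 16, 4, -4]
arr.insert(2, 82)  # [7, 16, 82, 16, 4, -4]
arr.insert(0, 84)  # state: [84, 7, 16, 82, 16, 4, -4]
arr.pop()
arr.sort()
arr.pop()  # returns 84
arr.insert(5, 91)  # [4, 7, 16, 16, 82, 91]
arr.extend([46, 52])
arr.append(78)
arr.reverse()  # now [78, 52, 46, 91, 82, 16, 16, 7, 4]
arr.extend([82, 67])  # [78, 52, 46, 91, 82, 16, 16, 7, 4, 82, 67]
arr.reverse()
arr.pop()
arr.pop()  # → 52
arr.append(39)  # [67, 82, 4, 7, 16, 16, 82, 91, 46, 39]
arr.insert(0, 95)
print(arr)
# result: [95, 67, 82, 4, 7, 16, 16, 82, 91, 46, 39]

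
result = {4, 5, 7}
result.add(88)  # {4, 5, 7, 88}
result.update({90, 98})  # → {4, 5, 7, 88, 90, 98}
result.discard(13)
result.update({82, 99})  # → {4, 5, 7, 82, 88, 90, 98, 99}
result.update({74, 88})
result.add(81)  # {4, 5, 7, 74, 81, 82, 88, 90, 98, 99}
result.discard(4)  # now {5, 7, 74, 81, 82, 88, 90, 98, 99}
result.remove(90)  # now {5, 7, 74, 81, 82, 88, 98, 99}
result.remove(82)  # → {5, 7, 74, 81, 88, 98, 99}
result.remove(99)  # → {5, 7, 74, 81, 88, 98}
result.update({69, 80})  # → {5, 7, 69, 74, 80, 81, 88, 98}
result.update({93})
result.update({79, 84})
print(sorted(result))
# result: [5, 7, 69, 74, 79, 80, 81, 84, 88, 93, 98]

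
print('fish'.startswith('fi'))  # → True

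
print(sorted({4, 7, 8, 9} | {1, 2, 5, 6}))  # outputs [1, 2, 4, 5, 6, 7, 8, 9]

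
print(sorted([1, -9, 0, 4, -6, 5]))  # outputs [-9, -6, 0, 1, 4, 5]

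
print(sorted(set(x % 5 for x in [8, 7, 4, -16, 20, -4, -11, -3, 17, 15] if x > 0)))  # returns [0, 2, 3, 4]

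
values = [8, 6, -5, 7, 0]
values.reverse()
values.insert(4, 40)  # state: [0, 7, -5, 6, 40, 8]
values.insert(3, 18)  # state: [0, 7, -5, 18, 6, 40, 8]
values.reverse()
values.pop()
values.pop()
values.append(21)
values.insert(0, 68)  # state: [68, 8, 40, 6, 18, -5, 21]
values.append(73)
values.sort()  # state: [-5, 6, 8, 18, 21, 40, 68, 73]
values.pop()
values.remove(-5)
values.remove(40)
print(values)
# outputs [6, 8, 18, 21, 68]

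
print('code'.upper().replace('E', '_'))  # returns COD_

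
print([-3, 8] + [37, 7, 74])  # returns [-3, 8, 37, 7, 74]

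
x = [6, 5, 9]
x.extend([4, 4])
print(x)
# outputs [6, 5, 9, 4, 4]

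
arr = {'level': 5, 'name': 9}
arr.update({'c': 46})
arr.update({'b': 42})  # {'level': 5, 'name': 9, 'c': 46, 'b': 42}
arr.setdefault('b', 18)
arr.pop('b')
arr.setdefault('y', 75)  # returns 75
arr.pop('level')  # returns 5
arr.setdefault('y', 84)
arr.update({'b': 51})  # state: {'name': 9, 'c': 46, 'y': 75, 'b': 51}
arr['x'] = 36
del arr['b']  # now {'name': 9, 'c': 46, 'y': 75, 'x': 36}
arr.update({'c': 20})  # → {'name': 9, 'c': 20, 'y': 75, 'x': 36}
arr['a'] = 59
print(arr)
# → {'name': 9, 'c': 20, 'y': 75, 'x': 36, 'a': 59}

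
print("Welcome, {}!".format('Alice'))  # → Welcome, Alice!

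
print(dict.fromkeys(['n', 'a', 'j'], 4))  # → {'n': 4, 'a': 4, 'j': 4}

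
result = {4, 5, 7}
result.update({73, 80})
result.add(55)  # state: {4, 5, 7, 55, 73, 80}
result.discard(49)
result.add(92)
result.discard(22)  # {4, 5, 7, 55, 73, 80, 92}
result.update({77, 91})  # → {4, 5, 7, 55, 73, 77, 80, 91, 92}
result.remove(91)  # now {4, 5, 7, 55, 73, 77, 80, 92}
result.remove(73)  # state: {4, 5, 7, 55, 77, 80, 92}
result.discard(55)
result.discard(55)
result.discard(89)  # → {4, 5, 7, 77, 80, 92}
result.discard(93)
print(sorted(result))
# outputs [4, 5, 7, 77, 80, 92]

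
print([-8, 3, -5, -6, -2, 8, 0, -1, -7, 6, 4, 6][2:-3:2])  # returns [-5, -2, 0, -7]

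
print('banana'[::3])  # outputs ba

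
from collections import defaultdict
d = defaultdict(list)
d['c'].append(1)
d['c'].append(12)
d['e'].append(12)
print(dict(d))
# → {'c': [1, 12], 'e': [12]}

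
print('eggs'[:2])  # eg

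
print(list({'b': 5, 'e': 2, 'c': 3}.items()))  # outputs [('b', 5), ('e', 2), ('c', 3)]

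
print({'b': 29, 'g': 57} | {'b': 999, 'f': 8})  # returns {'b': 999, 'g': 57, 'f': 8}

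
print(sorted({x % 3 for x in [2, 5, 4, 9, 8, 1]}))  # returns [0, 1, 2]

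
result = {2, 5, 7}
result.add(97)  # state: {2, 5, 7, 97}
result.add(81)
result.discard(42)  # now {2, 5, 7, 81, 97}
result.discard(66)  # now {2, 5, 7, 81, 97}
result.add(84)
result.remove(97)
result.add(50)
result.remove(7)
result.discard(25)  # {2, 5, 50, 81, 84}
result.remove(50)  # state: {2, 5, 81, 84}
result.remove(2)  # {5, 81, 84}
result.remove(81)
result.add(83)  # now {5, 83, 84}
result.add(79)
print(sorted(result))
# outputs [5, 79, 83, 84]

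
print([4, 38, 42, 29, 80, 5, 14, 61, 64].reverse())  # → None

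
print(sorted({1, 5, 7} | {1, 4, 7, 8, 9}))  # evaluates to [1, 4, 5, 7, 8, 9]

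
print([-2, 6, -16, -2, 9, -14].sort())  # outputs None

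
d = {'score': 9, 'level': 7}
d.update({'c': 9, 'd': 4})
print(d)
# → {'score': 9, 'level': 7, 'c': 9, 'd': 4}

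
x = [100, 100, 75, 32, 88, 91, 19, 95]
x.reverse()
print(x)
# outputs [95, 19, 91, 88, 32, 75, 100, 100]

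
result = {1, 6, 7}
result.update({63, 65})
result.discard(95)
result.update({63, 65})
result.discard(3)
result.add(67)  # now {1, 6, 7, 63, 65, 67}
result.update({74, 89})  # {1, 6, 7, 63, 65, 67, 74, 89}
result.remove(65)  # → {1, 6, 7, 63, 67, 74, 89}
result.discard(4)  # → {1, 6, 7, 63, 67, 74, 89}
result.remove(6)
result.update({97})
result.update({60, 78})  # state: {1, 7, 60, 63, 67, 74, 78, 89, 97}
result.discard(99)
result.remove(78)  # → {1, 7, 60, 63, 67, 74, 89, 97}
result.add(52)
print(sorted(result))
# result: [1, 7, 52, 60, 63, 67, 74, 89, 97]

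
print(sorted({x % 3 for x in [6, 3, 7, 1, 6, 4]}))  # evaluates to [0, 1]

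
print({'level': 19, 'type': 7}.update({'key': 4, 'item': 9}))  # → None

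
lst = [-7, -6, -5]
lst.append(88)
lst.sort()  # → [-7, -6, -5, 88]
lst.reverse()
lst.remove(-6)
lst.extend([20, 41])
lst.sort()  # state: [-7, -5, 20, 41, 88]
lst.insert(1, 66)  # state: [-7, 66, -5, 20, 41, 88]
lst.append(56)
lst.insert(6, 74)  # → [-7, 66, -5, 20, 41, 88, 74, 56]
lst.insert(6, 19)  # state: [-7, 66, -5, 20, 41, 88, 19, 74, 56]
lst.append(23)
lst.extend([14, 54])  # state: [-7, 66, -5, 20, 41, 88, 19, 74, 56, 23, 14, 54]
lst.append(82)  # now [-7, 66, -5, 20, 41, 88, 19, 74, 56, 23, 14, 54, 82]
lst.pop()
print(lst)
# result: [-7, 66, -5, 20, 41, 88, 19, 74, 56, 23, 14, 54]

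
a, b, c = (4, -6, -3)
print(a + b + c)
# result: -5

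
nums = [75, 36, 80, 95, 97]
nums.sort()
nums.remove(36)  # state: [75, 80, 95, 97]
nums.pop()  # 97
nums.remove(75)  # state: [80, 95]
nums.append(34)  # [80, 95, 34]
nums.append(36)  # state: [80, 95, 34, 36]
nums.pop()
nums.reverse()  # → [34, 95, 80]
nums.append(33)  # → [34, 95, 80, 33]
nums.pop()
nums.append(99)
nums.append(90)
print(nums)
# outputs [34, 95, 80, 99, 90]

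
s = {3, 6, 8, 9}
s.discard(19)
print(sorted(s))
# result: [3, 6, 8, 9]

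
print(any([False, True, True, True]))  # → True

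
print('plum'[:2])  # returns pl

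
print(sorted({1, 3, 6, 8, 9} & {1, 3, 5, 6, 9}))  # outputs [1, 3, 6, 9]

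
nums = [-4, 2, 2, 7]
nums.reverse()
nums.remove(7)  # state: [2, 2, -4]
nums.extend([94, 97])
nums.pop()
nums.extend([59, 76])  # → [2, 2, -4, 94, 59, 76]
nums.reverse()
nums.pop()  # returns 2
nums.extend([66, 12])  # [76, 59, 94, -4, 2, 66, 12]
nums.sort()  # [-4, 2, 12, 59, 66, 76, 94]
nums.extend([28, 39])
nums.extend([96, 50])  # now [-4, 2, 12, 59, 66, 76, 94, 28, 39, 96, 50]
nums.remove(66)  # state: [-4, 2, 12, 59, 76, 94, 28, 39, 96, 50]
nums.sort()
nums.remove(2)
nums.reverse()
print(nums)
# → [96, 94, 76, 59, 50, 39, 28, 12, -4]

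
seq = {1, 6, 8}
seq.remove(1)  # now {6, 8}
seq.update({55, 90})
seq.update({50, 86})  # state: {6, 8, 50, 55, 86, 90}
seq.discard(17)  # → {6, 8, 50, 55, 86, 90}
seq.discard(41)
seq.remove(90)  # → {6, 8, 50, 55, 86}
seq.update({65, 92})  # {6, 8, 50, 55, 65, 86, 92}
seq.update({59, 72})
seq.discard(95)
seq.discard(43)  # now {6, 8, 50, 55, 59, 65, 72, 86, 92}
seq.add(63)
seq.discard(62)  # {6, 8, 50, 55, 59, 63, 65, 72, 86, 92}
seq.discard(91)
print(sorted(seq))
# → [6, 8, 50, 55, 59, 63, 65, 72, 86, 92]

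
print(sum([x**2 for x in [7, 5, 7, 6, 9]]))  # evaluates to 240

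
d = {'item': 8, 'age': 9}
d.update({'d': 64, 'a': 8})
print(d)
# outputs {'item': 8, 'age': 9, 'd': 64, 'a': 8}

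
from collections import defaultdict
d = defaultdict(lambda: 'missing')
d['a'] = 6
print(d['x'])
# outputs missing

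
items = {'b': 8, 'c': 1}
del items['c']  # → {'b': 8}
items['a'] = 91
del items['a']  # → {'b': 8}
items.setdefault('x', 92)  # 92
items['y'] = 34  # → {'b': 8, 'x': 92, 'y': 34}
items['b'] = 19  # {'b': 19, 'x': 92, 'y': 34}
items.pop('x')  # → 92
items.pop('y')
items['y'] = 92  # {'b': 19, 'y': 92}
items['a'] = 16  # {'b': 19, 'y': 92, 'a': 16}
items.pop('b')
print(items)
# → {'y': 92, 'a': 16}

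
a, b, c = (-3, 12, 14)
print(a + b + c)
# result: 23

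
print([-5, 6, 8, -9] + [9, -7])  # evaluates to [-5, 6, 8, -9, 9, -7]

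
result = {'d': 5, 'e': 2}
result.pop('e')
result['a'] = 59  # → {'d': 5, 'a': 59}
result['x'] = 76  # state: {'d': 5, 'a': 59, 'x': 76}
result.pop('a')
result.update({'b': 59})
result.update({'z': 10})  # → {'d': 5, 'x': 76, 'b': 59, 'z': 10}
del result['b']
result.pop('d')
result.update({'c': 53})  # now {'x': 76, 'z': 10, 'c': 53}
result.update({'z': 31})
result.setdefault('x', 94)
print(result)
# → {'x': 76, 'z': 31, 'c': 53}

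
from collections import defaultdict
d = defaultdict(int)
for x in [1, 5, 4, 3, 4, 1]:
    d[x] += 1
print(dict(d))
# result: {1: 2, 5: 1, 4: 2, 3: 1}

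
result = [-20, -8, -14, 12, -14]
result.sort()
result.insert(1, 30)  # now [-20, 30, -14, -14, -8, 12]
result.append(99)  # [-20, 30, -14, -14, -8, 12, 99]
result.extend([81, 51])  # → [-20, 30, -14, -14, -8, 12, 99, 81, 51]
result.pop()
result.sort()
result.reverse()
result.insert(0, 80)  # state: [80, 99, 81, 30, 12, -8, -14, -14, -20]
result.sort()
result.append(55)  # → [-20, -14, -14, -8, 12, 30, 80, 81, 99, 55]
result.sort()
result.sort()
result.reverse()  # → [99, 81, 80, 55, 30, 12, -8, -14, -14, -20]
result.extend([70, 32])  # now [99, 81, 80, 55, 30, 12, -8, -14, -14, -20, 70, 32]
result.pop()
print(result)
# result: [99, 81, 80, 55, 30, 12, -8, -14, -14, -20, 70]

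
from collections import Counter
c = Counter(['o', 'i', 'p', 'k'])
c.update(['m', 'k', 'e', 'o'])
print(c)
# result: Counter({'o': 2, 'k': 2, 'i': 1, 'p': 1, 'm': 1, 'e': 1})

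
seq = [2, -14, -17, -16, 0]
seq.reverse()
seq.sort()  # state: [-17, -16, -14, 0, 2]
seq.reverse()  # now [2, 0, -14, -16, -17]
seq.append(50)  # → [2, 0, -14, -16, -17, 50]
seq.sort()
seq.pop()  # 50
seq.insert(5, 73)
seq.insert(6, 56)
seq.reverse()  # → [56, 73, 2, 0, -14, -16, -17]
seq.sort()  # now [-17, -16, -14, 0, 2, 56, 73]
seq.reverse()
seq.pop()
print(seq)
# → [73, 56, 2, 0, -14, -16]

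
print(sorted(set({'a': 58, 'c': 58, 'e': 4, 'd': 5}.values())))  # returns [4, 5, 58]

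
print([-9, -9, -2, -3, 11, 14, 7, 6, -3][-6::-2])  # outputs [-3, -9]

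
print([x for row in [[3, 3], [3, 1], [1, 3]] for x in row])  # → [3, 3, 3, 1, 1, 3]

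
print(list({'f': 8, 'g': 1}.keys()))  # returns ['f', 'g']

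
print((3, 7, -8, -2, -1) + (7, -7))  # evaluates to (3, 7, -8, -2, -1, 7, -7)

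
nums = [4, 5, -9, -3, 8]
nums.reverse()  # [8, -3, -9, 5, 4]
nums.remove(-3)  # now [8, -9, 5, 4]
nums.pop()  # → 4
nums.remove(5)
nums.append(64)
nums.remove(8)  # [-9, 64]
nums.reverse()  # [64, -9]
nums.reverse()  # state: [-9, 64]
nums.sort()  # [-9, 64]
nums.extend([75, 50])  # [-9, 64, 75, 50]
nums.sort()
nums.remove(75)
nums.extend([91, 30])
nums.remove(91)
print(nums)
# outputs [-9, 50, 64, 30]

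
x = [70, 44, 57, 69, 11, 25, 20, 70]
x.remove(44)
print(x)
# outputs [70, 57, 69, 11, 25, 20, 70]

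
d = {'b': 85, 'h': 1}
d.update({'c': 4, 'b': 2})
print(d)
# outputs {'b': 2, 'h': 1, 'c': 4}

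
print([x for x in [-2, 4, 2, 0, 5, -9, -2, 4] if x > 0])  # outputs [4, 2, 5, 4]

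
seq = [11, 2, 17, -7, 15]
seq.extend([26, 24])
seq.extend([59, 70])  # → [11, 2, 17, -7, 15, 26, 24, 59, 70]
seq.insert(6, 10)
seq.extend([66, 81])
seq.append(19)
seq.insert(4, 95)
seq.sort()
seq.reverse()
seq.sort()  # [-7, 2, 10, 11, 15, 17, 19, 24, 26, 59, 66, 70, 81, 95]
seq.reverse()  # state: [95, 81, 70, 66, 59, 26, 24, 19, 17, 15, 11, 10, 2, -7]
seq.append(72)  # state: [95, 81, 70, 66, 59, 26, 24, 19, 17, 15, 11, 10, 2, -7, 72]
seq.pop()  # 72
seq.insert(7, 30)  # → [95, 81, 70, 66, 59, 26, 24, 30, 19, 17, 15, 11, 10, 2, -7]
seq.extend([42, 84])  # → [95, 81, 70, 66, 59, 26, 24, 30, 19, 17, 15, 11, 10, 2, -7, 42, 84]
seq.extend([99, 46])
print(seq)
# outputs [95, 81, 70, 66, 59, 26, 24, 30, 19, 17, 15, 11, 10, 2, -7, 42, 84, 99, 46]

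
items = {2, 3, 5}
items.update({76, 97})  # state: {2, 3, 5, 76, 97}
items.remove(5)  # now {2, 3, 76, 97}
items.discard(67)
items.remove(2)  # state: {3, 76, 97}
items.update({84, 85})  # {3, 76, 84, 85, 97}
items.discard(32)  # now {3, 76, 84, 85, 97}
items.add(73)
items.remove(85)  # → {3, 73, 76, 84, 97}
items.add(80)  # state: {3, 73, 76, 80, 84, 97}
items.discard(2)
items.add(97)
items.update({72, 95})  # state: {3, 72, 73, 76, 80, 84, 95, 97}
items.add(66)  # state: {3, 66, 72, 73, 76, 80, 84, 95, 97}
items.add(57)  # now {3, 57, 66, 72, 73, 76, 80, 84, 95, 97}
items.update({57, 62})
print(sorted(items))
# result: [3, 57, 62, 66, 72, 73, 76, 80, 84, 95, 97]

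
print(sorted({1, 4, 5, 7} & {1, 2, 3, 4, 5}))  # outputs [1, 4, 5]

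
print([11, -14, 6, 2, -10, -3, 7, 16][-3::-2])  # [-3, 2, -14]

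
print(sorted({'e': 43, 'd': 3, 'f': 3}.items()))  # [('d', 3), ('e', 43), ('f', 3)]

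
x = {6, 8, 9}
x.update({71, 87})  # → {6, 8, 9, 71, 87}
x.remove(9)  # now {6, 8, 71, 87}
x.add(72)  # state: {6, 8, 71, 72, 87}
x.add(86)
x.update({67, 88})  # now {6, 8, 67, 71, 72, 86, 87, 88}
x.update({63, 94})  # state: {6, 8, 63, 67, 71, 72, 86, 87, 88, 94}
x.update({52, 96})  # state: {6, 8, 52, 63, 67, 71, 72, 86, 87, 88, 94, 96}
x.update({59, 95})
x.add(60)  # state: {6, 8, 52, 59, 60, 63, 67, 71, 72, 86, 87, 88, 94, 95, 96}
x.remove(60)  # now {6, 8, 52, 59, 63, 67, 71, 72, 86, 87, 88, 94, 95, 96}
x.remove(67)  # {6, 8, 52, 59, 63, 71, 72, 86, 87, 88, 94, 95, 96}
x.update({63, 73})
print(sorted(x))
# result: [6, 8, 52, 59, 63, 71, 72, 73, 86, 87, 88, 94, 95, 96]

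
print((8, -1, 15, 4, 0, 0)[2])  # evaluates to 15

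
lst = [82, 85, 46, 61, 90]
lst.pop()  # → 90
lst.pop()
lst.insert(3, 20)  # [82, 85, 46, 20]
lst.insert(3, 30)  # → [82, 85, 46, 30, 20]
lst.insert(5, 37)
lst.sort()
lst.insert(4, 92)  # [20, 30, 37, 46, 92, 82, 85]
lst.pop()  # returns 85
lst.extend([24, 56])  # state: [20, 30, 37, 46, 92, 82, 24, 56]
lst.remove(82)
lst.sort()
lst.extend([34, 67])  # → [20, 24, 30, 37, 46, 56, 92, 34, 67]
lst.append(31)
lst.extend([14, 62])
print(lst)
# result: [20, 24, 30, 37, 46, 56, 92, 34, 67, 31, 14, 62]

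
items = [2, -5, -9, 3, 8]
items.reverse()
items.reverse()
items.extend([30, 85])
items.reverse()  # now [85, 30, 8, 3, -9, -5, 2]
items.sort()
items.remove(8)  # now [-9, -5, 2, 3, 30, 85]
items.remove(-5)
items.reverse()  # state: [85, 30, 3, 2, -9]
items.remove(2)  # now [85, 30, 3, -9]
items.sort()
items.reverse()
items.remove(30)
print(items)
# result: [85, 3, -9]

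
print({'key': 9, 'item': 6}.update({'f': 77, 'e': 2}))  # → None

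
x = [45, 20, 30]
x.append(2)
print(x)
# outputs [45, 20, 30, 2]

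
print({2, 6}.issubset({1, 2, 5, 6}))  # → True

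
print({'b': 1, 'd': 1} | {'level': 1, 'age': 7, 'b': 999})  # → {'b': 999, 'd': 1, 'level': 1, 'age': 7}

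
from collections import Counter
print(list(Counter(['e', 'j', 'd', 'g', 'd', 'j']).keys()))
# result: ['e', 'j', 'd', 'g']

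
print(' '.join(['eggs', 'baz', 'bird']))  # eggs baz bird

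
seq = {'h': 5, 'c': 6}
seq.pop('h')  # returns 5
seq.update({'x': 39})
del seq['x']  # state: {'c': 6}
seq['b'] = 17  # {'c': 6, 'b': 17}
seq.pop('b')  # 17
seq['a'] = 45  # {'c': 6, 'a': 45}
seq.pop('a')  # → 45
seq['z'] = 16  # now {'c': 6, 'z': 16}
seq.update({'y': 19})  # {'c': 6, 'z': 16, 'y': 19}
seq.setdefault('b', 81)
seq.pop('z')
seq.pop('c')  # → 6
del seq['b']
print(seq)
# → {'y': 19}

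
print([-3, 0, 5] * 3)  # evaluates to [-3, 0, 5, -3, 0, 5, -3, 0, 5]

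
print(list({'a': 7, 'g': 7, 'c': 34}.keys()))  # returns ['a', 'g', 'c']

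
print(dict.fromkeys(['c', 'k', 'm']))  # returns {'c': None, 'k': None, 'm': None}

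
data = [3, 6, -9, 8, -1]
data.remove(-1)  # [3, 6, -9, 8]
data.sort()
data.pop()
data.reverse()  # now [6, 3, -9]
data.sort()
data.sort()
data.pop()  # 6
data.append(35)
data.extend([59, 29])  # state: [-9, 3, 35, 59, 29]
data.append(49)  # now [-9, 3, 35, 59, 29, 49]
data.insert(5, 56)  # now [-9, 3, 35, 59, 29, 56, 49]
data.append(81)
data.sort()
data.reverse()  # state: [81, 59, 56, 49, 35, 29, 3, -9]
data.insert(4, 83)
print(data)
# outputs [81, 59, 56, 49, 83, 35, 29, 3, -9]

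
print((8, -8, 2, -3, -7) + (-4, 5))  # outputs (8, -8, 2, -3, -7, -4, 5)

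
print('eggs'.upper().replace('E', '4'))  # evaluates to 4GGS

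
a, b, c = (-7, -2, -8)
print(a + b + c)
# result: -17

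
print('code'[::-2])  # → eo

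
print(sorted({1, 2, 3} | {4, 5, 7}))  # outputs [1, 2, 3, 4, 5, 7]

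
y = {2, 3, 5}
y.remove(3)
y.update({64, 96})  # {2, 5, 64, 96}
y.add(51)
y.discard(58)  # {2, 5, 51, 64, 96}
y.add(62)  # {2, 5, 51, 62, 64, 96}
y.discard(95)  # {2, 5, 51, 62, 64, 96}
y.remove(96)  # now {2, 5, 51, 62, 64}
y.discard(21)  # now {2, 5, 51, 62, 64}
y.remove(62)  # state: {2, 5, 51, 64}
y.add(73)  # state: {2, 5, 51, 64, 73}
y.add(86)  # {2, 5, 51, 64, 73, 86}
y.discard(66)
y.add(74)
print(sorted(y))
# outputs [2, 5, 51, 64, 73, 74, 86]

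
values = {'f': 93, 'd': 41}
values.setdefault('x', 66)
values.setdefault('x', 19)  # 66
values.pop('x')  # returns 66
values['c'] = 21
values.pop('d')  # 41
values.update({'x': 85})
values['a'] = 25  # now {'f': 93, 'c': 21, 'x': 85, 'a': 25}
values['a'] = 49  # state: {'f': 93, 'c': 21, 'x': 85, 'a': 49}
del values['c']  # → {'f': 93, 'x': 85, 'a': 49}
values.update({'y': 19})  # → {'f': 93, 'x': 85, 'a': 49, 'y': 19}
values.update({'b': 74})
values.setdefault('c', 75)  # 75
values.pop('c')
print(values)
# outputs {'f': 93, 'x': 85, 'a': 49, 'y': 19, 'b': 74}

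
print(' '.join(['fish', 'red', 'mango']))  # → fish red mango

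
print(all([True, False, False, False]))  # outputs False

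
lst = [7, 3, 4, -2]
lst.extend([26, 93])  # [7, 3, 4, -2, 26, 93]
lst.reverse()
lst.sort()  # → [-2, 3, 4, 7, 26, 93]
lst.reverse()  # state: [93, 26, 7, 4, 3, -2]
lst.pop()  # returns -2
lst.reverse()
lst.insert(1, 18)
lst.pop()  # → 93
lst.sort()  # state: [3, 4, 7, 18, 26]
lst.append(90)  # [3, 4, 7, 18, 26, 90]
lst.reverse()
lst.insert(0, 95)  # [95, 90, 26, 18, 7, 4, 3]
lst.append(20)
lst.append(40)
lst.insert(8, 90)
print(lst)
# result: [95, 90, 26, 18, 7, 4, 3, 20, 90, 40]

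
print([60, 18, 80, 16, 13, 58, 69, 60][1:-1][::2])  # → [18, 16, 58]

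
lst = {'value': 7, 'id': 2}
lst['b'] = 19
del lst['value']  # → {'id': 2, 'b': 19}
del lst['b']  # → {'id': 2}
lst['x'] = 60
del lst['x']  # {'id': 2}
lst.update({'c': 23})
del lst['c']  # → {'id': 2}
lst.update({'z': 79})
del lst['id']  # {'z': 79}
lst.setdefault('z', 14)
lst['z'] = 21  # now {'z': 21}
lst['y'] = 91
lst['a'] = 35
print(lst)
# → {'z': 21, 'y': 91, 'a': 35}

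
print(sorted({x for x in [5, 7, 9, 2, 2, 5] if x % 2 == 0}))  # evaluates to [2]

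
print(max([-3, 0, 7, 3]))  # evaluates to 7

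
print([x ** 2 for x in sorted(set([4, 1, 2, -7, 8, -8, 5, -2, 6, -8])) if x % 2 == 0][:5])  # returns [64, 4, 4, 16, 36]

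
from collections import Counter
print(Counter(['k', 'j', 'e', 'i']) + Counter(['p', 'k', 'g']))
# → Counter({'k': 2, 'j': 1, 'e': 1, 'i': 1, 'p': 1, 'g': 1})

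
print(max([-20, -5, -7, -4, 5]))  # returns 5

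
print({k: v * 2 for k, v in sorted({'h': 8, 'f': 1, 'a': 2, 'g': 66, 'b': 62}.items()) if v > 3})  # {'b': 124, 'g': 132, 'h': 16}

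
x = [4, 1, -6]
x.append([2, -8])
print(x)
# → [4, 1, -6, [2, -8]]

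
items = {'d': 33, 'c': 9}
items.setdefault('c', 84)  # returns 9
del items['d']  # {'c': 9}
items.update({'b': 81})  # {'c': 9, 'b': 81}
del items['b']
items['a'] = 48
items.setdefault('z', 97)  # 97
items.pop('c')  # 9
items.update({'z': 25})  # {'a': 48, 'z': 25}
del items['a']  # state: {'z': 25}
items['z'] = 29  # {'z': 29}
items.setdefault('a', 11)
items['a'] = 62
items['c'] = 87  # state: {'z': 29, 'a': 62, 'c': 87}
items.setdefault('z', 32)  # 29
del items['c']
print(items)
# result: {'z': 29, 'a': 62}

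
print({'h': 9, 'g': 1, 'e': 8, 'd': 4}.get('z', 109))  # 109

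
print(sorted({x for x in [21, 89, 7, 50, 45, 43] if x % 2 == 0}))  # [50]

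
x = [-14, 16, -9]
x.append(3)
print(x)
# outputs [-14, 16, -9, 3]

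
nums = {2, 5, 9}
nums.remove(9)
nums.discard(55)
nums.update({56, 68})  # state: {2, 5, 56, 68}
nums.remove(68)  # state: {2, 5, 56}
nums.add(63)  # {2, 5, 56, 63}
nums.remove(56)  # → {2, 5, 63}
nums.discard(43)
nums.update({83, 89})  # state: {2, 5, 63, 83, 89}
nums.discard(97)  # {2, 5, 63, 83, 89}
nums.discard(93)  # {2, 5, 63, 83, 89}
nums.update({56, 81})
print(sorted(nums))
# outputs [2, 5, 56, 63, 81, 83, 89]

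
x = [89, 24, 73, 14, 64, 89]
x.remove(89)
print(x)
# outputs [24, 73, 14, 64, 89]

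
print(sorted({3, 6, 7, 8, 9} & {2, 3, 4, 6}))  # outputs [3, 6]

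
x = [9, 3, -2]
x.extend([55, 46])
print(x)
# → [9, 3, -2, 55, 46]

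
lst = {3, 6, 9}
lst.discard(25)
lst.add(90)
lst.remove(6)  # {3, 9, 90}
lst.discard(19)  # {3, 9, 90}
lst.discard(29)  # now {3, 9, 90}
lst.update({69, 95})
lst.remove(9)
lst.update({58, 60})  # {3, 58, 60, 69, 90, 95}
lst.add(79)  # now {3, 58, 60, 69, 79, 90, 95}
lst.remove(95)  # {3, 58, 60, 69, 79, 90}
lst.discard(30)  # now {3, 58, 60, 69, 79, 90}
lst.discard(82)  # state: {3, 58, 60, 69, 79, 90}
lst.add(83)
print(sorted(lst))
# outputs [3, 58, 60, 69, 79, 83, 90]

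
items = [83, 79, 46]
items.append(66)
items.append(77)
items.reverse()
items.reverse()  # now [83, 79, 46, 66, 77]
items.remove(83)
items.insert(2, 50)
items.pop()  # 77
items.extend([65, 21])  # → [79, 46, 50, 66, 65, 21]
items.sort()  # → [21, 46, 50, 65, 66, 79]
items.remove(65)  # [21, 46, 50, 66, 79]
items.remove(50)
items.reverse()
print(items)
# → [79, 66, 46, 21]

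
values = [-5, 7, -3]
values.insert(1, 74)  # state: [-5, 74, 7, -3]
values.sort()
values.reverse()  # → [74, 7, -3, -5]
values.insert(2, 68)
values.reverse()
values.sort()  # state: [-5, -3, 7, 68, 74]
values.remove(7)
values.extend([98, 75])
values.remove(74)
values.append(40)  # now [-5, -3, 68, 98, 75, 40]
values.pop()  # 40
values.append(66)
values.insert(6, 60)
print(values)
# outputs [-5, -3, 68, 98, 75, 66, 60]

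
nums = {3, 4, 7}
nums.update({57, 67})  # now {3, 4, 7, 57, 67}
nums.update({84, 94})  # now {3, 4, 7, 57, 67, 84, 94}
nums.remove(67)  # {3, 4, 7, 57, 84, 94}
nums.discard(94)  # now {3, 4, 7, 57, 84}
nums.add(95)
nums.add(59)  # {3, 4, 7, 57, 59, 84, 95}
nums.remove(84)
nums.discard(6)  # {3, 4, 7, 57, 59, 95}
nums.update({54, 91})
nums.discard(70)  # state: {3, 4, 7, 54, 57, 59, 91, 95}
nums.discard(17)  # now {3, 4, 7, 54, 57, 59, 91, 95}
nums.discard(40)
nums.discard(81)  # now {3, 4, 7, 54, 57, 59, 91, 95}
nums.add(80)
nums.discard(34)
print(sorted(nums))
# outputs [3, 4, 7, 54, 57, 59, 80, 91, 95]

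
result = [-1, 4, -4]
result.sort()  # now [-4, -1, 4]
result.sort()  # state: [-4, -1, 4]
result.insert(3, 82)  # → [-4, -1, 4, 82]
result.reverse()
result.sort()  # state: [-4, -1, 4, 82]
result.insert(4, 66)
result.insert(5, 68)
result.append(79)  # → [-4, -1, 4, 82, 66, 68, 79]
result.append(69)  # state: [-4, -1, 4, 82, 66, 68, 79, 69]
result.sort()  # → [-4, -1, 4, 66, 68, 69, 79, 82]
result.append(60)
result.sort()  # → [-4, -1, 4, 60, 66, 68, 69, 79, 82]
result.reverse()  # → [82, 79, 69, 68, 66, 60, 4, -1, -4]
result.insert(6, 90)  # [82, 79, 69, 68, 66, 60, 90, 4, -1, -4]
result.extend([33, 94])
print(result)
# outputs [82, 79, 69, 68, 66, 60, 90, 4, -1, -4, 33, 94]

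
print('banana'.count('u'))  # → 0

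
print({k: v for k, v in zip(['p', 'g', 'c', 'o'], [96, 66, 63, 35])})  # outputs {'p': 96, 'g': 66, 'c': 63, 'o': 35}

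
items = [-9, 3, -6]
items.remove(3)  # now [-9, -6]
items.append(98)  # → [-9, -6, 98]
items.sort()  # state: [-9, -6, 98]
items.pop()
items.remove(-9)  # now [-6]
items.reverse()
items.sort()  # [-6]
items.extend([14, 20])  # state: [-6, 14, 20]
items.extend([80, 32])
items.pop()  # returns 32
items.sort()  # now [-6, 14, 20, 80]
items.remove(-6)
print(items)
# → [14, 20, 80]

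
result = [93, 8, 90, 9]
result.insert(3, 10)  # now [93, 8, 90, 10, 9]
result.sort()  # [8, 9, 10, 90, 93]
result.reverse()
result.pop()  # 8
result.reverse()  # [9, 10, 90, 93]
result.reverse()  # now [93, 90, 10, 9]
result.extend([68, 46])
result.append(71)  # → [93, 90, 10, 9, 68, 46, 71]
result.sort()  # [9, 10, 46, 68, 71, 90, 93]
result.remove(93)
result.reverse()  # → [90, 71, 68, 46, 10, 9]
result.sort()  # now [9, 10, 46, 68, 71, 90]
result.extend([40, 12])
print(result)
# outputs [9, 10, 46, 68, 71, 90, 40, 12]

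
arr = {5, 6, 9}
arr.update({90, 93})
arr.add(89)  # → {5, 6, 9, 89, 90, 93}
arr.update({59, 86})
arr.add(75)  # {5, 6, 9, 59, 75, 86, 89, 90, 93}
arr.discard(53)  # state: {5, 6, 9, 59, 75, 86, 89, 90, 93}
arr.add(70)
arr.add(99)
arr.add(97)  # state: {5, 6, 9, 59, 70, 75, 86, 89, 90, 93, 97, 99}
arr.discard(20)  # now {5, 6, 9, 59, 70, 75, 86, 89, 90, 93, 97, 99}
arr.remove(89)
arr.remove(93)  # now {5, 6, 9, 59, 70, 75, 86, 90, 97, 99}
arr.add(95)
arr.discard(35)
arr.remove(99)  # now {5, 6, 9, 59, 70, 75, 86, 90, 95, 97}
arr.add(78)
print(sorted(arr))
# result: [5, 6, 9, 59, 70, 75, 78, 86, 90, 95, 97]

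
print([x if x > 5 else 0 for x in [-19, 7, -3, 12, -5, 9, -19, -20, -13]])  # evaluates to [0, 7, 0, 12, 0, 9, 0, 0, 0]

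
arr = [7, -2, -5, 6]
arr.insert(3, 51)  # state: [7, -2, -5, 51, 6]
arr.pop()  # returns 6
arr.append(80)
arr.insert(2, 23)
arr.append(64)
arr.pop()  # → 64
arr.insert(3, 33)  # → [7, -2, 23, 33, -5, 51, 80]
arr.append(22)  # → [7, -2, 23, 33, -5, 51, 80, 22]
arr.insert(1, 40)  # [7, 40, -2, 23, 33, -5, 51, 80, 22]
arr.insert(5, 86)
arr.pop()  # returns 22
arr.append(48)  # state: [7, 40, -2, 23, 33, 86, -5, 51, 80, 48]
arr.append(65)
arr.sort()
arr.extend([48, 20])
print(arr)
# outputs [-5, -2, 7, 23, 33, 40, 48, 51, 65, 80, 86, 48, 20]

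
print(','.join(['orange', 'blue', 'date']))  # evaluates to orange,blue,date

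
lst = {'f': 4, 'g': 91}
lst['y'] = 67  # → {'f': 4, 'g': 91, 'y': 67}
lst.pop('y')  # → 67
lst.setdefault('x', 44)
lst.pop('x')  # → 44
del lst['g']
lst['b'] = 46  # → {'f': 4, 'b': 46}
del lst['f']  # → {'b': 46}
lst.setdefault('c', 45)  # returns 45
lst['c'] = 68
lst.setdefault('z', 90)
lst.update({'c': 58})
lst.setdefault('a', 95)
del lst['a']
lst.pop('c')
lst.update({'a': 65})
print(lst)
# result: {'b': 46, 'z': 90, 'a': 65}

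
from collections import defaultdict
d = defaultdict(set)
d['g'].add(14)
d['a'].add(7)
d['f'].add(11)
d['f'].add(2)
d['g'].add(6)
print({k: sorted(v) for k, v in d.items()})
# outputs {'g': [6, 14], 'a': [7], 'f': [2, 11]}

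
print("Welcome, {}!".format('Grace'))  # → Welcome, Grace!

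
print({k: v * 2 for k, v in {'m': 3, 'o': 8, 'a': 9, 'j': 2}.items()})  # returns {'m': 6, 'o': 16, 'a': 18, 'j': 4}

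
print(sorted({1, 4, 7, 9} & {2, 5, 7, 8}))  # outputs [7]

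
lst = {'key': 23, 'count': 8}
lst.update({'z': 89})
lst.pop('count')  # 8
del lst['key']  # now {'z': 89}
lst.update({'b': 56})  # {'z': 89, 'b': 56}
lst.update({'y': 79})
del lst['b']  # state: {'z': 89, 'y': 79}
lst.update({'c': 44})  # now {'z': 89, 'y': 79, 'c': 44}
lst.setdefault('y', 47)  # 79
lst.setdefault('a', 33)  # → 33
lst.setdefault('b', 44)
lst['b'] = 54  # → {'z': 89, 'y': 79, 'c': 44, 'a': 33, 'b': 54}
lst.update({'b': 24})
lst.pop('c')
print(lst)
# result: {'z': 89, 'y': 79, 'a': 33, 'b': 24}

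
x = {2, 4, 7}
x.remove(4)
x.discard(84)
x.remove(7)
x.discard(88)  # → {2}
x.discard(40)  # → {2}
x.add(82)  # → {2, 82}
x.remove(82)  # {2}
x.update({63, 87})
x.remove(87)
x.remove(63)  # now {2}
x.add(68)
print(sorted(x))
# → [2, 68]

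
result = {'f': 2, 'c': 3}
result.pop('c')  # 3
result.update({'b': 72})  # {'f': 2, 'b': 72}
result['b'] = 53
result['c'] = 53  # {'f': 2, 'b': 53, 'c': 53}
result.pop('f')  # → 2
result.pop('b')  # 53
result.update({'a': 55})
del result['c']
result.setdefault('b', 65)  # 65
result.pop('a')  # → 55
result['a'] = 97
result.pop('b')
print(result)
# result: {'a': 97}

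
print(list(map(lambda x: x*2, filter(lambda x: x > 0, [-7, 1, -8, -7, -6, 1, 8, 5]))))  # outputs [2, 2, 16, 10]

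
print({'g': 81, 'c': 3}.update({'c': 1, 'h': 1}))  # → None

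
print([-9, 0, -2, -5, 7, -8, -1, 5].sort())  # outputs None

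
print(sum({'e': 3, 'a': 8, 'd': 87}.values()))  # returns 98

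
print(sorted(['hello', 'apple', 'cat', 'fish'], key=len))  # ['cat', 'fish', 'hello', 'apple']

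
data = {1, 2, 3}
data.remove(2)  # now {1, 3}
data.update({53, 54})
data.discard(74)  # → {1, 3, 53, 54}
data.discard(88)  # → {1, 3, 53, 54}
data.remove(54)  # {1, 3, 53}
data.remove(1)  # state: {3, 53}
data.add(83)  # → {3, 53, 83}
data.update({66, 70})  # {3, 53, 66, 70, 83}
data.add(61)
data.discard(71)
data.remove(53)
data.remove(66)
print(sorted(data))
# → [3, 61, 70, 83]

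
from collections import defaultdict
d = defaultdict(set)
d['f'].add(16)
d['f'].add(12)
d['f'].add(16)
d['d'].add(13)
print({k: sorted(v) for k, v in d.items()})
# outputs {'f': [12, 16], 'd': [13]}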